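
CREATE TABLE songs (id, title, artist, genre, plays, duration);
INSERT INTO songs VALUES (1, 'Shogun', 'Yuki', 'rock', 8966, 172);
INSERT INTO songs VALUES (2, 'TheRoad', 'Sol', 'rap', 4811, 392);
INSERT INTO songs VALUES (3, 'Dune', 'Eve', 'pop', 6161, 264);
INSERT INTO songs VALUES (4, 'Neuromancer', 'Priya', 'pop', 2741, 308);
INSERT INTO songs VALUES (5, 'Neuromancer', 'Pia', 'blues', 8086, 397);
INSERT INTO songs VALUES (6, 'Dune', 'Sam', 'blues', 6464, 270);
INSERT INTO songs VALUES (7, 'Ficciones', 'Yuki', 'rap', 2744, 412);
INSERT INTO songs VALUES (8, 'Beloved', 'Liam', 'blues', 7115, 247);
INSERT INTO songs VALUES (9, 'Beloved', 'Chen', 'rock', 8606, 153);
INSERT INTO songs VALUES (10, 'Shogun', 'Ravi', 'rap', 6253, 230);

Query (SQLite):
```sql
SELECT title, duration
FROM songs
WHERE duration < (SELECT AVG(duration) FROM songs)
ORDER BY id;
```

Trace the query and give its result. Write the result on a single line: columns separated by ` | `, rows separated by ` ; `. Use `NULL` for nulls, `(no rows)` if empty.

Scalar subquery: AVG(duration) over all songs rows = 284.5.
Keep rows where duration < that value.

Shogun | 172 ; Dune | 264 ; Dune | 270 ; Beloved | 247 ; Beloved | 153 ; Shogun | 230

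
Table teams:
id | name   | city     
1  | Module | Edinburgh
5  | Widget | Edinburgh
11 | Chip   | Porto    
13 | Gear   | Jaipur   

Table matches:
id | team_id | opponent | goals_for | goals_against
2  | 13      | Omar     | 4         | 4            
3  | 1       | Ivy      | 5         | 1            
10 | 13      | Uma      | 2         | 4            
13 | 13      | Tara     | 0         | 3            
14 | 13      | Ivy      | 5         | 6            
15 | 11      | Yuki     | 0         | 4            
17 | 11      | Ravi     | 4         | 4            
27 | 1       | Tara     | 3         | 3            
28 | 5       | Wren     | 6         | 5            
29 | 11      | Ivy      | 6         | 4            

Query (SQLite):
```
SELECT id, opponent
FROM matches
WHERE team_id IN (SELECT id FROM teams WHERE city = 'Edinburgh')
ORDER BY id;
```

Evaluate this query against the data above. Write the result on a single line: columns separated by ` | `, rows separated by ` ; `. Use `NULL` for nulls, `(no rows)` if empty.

Inner query: teams.id where city = 'Edinburgh'.
Outer: keep matches rows whose team_id is in that set.
Inner query → {1, 5}

3 | Ivy ; 27 | Tara ; 28 | Wren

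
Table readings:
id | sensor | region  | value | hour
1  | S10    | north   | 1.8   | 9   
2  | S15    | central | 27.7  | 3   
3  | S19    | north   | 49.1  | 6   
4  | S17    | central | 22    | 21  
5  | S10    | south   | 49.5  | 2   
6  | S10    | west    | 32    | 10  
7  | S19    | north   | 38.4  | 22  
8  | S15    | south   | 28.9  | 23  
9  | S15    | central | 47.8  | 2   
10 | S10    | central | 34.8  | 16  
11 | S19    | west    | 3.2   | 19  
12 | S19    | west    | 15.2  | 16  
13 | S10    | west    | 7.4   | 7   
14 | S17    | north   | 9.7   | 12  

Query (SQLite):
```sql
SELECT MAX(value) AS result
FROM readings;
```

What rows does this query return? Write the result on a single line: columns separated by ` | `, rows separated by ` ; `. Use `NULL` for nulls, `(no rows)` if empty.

49.5

All value values: [1.8, 27.7, 49.1, 22, 49.5, 32, 38.4, 28.9, 47.8, 34.8, 3.2, 15.2, 7.4, 9.7].
MAX of non-NULL values = 49.5.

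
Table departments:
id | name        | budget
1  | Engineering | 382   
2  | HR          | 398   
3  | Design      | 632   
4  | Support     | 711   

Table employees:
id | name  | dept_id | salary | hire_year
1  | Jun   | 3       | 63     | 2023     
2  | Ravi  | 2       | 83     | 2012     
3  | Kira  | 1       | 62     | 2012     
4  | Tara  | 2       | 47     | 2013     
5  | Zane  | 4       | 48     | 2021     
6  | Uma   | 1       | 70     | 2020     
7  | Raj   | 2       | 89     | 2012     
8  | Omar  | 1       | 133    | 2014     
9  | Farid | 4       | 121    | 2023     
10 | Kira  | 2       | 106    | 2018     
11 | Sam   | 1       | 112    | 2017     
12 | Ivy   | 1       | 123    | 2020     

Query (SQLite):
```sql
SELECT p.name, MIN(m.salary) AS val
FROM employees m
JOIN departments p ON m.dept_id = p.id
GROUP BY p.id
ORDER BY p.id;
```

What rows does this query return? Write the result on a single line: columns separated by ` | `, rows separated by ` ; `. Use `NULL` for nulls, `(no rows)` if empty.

Join each employees row to its departments via dept_id.
Group joined rows by departments.id; compute MIN(m.salary) per group.
  1: ids {3, 6, 8, 11, 12} → MIN(m.salary)=62
  2: ids {2, 4, 7, 10} → MIN(m.salary)=47
  3: ids {1} → MIN(m.salary)=63
  4: ids {5, 9} → MIN(m.salary)=48

Engineering | 62 ; HR | 47 ; Design | 63 ; Support | 48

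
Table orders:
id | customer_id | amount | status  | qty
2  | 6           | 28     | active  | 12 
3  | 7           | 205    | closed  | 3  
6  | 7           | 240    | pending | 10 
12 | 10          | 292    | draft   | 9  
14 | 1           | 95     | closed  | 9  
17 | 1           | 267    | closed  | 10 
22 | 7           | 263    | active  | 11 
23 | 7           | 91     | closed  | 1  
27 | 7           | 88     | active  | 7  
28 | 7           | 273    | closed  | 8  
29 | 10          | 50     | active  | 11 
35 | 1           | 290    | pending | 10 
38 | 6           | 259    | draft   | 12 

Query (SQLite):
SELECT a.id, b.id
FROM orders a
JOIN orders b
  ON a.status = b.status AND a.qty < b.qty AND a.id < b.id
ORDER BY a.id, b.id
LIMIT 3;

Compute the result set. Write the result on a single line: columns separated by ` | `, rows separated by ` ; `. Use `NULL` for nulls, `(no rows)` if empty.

Pairs (a,b) with same status, a.qty < b.qty, a.id < b.id.
status groups: active:{2,22,27,29} closed:{3,14,17,23,28} draft:{12,38} pending:{6,35}
Ordered by (a.id, b.id); first 3.

3 | 14 ; 3 | 17 ; 3 | 28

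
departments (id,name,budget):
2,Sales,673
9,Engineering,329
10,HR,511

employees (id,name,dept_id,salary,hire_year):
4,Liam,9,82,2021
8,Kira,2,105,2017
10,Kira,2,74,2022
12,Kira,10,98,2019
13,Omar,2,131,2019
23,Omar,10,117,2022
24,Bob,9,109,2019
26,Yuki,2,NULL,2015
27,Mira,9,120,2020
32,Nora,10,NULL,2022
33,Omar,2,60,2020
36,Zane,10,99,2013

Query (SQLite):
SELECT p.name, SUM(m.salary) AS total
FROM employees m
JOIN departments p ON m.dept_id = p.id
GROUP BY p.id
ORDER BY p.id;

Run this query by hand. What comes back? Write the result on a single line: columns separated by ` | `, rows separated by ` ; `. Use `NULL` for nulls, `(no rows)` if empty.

Sales | 370 ; Engineering | 311 ; HR | 314

Join each employees row to its departments via dept_id.
Group joined rows by departments.id; compute SUM(m.salary) per group.
  2: ids {8, 10, 13, 26, 33} → SUM(m.salary)=370
  9: ids {4, 24, 27} → SUM(m.salary)=311
  10: ids {12, 23, 32, 36} → SUM(m.salary)=314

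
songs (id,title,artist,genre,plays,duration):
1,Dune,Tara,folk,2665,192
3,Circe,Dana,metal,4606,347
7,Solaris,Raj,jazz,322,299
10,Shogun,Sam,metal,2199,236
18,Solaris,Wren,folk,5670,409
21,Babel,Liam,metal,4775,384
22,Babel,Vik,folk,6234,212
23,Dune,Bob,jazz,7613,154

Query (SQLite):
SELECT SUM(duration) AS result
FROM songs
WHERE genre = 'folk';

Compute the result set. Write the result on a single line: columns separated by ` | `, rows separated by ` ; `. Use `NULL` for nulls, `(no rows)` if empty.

Rows where genre='folk' → duration values: [192, 409, 212].
SUM of non-NULL values = 813.

813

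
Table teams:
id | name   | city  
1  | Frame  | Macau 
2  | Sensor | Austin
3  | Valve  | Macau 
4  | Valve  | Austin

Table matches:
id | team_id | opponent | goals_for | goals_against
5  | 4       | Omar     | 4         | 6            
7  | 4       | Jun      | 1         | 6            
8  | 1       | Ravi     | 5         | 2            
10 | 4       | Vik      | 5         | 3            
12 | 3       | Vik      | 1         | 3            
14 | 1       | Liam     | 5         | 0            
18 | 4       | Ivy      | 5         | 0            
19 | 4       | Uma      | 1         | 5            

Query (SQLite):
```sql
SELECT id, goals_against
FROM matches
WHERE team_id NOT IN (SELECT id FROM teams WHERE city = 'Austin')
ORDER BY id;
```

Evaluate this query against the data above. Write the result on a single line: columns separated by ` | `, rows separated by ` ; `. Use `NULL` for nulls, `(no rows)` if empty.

8 | 2 ; 12 | 3 ; 14 | 0

Inner query: teams.id where city = 'Austin'.
Outer: keep matches rows whose team_id is not in that set.
Inner query → {2, 4}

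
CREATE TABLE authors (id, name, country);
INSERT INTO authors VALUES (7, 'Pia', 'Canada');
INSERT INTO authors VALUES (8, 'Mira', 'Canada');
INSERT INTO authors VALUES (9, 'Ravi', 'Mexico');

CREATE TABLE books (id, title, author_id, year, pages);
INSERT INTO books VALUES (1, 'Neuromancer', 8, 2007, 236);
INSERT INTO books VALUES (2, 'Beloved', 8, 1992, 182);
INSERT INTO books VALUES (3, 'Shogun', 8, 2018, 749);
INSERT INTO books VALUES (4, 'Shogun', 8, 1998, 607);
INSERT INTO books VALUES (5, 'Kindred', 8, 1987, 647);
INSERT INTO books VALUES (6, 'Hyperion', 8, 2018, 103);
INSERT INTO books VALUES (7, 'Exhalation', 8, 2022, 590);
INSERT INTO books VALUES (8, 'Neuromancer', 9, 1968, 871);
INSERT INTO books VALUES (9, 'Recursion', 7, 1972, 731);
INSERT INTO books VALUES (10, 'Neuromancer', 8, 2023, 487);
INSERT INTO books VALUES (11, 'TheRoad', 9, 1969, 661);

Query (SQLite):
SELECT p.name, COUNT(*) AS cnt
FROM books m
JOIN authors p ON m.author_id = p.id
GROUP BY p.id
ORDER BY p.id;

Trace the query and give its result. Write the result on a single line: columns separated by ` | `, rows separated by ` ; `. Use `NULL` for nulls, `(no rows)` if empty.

Pia | 1 ; Mira | 8 ; Ravi | 2

Join each books row to its authors via author_id.
Group joined rows by authors.id; compute COUNT(*) per group.
  7: ids {9} → COUNT(*)=1
  8: ids {1, 2, 3, 4, 5, 6, 7, 10} → COUNT(*)=8
  9: ids {8, 11} → COUNT(*)=2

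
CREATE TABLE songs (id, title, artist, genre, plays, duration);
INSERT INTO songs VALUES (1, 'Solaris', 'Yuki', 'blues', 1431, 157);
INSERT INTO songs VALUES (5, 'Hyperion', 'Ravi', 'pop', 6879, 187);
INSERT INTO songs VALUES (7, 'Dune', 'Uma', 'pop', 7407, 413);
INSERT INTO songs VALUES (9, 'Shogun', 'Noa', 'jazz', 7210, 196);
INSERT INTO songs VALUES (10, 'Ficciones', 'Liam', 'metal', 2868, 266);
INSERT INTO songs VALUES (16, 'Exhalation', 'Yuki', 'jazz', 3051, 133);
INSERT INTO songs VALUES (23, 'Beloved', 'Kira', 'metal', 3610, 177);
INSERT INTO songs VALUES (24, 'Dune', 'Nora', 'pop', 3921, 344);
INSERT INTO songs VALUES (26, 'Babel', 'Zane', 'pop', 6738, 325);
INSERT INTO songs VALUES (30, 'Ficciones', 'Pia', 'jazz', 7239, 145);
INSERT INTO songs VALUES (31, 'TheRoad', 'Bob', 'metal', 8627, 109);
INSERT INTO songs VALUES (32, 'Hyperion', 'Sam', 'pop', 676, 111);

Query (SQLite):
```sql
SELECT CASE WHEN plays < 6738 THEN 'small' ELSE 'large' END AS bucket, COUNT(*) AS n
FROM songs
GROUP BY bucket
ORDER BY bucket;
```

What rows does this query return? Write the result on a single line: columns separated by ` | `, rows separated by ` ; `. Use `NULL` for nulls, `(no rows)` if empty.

Bucket rows by plays < 6738 → 'small' else 'large'; count each bucket.

large | 6 ; small | 6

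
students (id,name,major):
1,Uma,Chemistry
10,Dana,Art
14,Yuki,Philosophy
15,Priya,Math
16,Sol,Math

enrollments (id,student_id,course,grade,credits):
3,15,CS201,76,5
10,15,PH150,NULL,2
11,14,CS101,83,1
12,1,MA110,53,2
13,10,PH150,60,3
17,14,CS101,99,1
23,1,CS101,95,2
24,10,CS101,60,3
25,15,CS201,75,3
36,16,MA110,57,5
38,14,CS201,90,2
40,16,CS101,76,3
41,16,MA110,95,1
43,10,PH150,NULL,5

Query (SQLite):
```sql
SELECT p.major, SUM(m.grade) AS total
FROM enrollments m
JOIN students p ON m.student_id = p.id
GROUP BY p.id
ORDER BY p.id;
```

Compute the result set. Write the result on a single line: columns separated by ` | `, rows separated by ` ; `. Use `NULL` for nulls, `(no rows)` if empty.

Chemistry | 148 ; Art | 120 ; Philosophy | 272 ; Math | 151 ; Math | 228

Join each enrollments row to its students via student_id.
Group joined rows by students.id; compute SUM(m.grade) per group.
  1: ids {12, 23} → SUM(m.grade)=148
  10: ids {13, 24, 43} → SUM(m.grade)=120
  14: ids {11, 17, 38} → SUM(m.grade)=272
  15: ids {3, 10, 25} → SUM(m.grade)=151
  16: ids {36, 40, 41} → SUM(m.grade)=228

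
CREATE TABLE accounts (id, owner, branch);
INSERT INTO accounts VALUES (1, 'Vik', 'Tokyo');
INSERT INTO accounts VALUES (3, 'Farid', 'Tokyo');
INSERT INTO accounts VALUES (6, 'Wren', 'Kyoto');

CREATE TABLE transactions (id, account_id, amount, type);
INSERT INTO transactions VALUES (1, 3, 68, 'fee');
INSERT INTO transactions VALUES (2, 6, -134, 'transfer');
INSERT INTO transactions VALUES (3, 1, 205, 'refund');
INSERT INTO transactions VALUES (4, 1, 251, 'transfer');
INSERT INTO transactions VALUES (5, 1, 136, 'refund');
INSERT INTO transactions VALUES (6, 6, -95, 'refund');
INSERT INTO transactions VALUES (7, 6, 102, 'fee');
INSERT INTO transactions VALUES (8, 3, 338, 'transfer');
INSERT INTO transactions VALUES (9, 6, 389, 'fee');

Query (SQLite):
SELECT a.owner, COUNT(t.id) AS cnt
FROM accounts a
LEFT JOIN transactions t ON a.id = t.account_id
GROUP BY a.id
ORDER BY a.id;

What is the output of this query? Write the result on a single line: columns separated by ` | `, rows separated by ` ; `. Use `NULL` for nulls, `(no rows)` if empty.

Vik | 3 ; Farid | 2 ; Wren | 4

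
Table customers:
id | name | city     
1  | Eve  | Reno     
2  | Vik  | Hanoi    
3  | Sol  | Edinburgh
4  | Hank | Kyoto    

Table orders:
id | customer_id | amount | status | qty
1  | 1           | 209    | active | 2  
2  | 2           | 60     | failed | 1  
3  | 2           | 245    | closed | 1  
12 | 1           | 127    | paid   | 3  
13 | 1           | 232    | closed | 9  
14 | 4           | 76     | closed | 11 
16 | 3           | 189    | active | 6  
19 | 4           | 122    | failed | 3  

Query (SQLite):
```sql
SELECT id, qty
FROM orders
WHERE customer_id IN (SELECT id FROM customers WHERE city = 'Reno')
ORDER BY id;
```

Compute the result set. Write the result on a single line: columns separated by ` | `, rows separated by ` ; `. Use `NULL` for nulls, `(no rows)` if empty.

Inner query: customers.id where city = 'Reno'.
Outer: keep orders rows whose customer_id is in that set.
Inner query → {1}

1 | 2 ; 12 | 3 ; 13 | 9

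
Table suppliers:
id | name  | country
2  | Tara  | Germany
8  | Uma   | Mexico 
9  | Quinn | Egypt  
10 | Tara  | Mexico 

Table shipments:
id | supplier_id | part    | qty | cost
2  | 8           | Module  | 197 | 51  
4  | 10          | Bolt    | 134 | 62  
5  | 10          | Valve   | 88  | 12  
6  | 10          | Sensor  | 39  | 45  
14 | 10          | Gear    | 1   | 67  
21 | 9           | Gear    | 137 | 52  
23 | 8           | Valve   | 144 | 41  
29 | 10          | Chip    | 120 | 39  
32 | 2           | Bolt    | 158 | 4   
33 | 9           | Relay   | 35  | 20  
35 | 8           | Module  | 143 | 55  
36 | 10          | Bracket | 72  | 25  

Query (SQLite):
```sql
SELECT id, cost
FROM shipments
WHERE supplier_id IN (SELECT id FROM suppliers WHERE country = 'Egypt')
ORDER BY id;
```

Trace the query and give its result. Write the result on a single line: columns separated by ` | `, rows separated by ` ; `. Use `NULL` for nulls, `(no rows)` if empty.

Inner query: suppliers.id where country = 'Egypt'.
Outer: keep shipments rows whose supplier_id is in that set.
Inner query → {9}

21 | 52 ; 33 | 20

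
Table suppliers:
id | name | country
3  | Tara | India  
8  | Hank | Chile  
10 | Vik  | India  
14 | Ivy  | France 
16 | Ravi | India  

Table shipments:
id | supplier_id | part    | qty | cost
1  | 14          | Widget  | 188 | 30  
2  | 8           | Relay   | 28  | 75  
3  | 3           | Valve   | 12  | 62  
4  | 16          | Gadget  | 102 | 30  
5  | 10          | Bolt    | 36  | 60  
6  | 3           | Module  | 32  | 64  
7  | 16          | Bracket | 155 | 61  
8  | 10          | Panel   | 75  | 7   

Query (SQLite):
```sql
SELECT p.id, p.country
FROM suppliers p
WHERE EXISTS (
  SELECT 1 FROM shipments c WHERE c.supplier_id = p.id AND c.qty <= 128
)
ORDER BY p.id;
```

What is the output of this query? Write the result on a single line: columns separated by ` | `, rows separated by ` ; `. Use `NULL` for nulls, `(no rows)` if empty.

3 | India ; 8 | Chile ; 10 | India ; 16 | India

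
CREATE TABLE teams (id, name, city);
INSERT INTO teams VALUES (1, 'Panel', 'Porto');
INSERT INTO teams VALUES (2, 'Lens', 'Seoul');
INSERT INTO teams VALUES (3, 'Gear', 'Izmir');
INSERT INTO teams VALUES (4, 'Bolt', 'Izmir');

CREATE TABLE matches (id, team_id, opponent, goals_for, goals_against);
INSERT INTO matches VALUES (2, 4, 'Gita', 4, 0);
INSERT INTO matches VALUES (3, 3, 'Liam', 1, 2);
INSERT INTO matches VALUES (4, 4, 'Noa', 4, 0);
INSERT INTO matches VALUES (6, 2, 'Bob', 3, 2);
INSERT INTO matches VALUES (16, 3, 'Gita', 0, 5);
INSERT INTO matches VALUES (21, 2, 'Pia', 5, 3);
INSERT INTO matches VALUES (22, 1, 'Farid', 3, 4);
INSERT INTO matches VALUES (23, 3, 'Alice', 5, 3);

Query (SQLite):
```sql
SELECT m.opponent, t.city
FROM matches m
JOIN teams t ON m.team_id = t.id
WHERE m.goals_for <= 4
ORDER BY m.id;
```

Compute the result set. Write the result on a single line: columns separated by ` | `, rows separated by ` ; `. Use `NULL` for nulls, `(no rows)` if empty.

Each matches row matches the teams row where team_id = teams.id.
Then keep rows with m.goals_for <= 4.

Gita | Izmir ; Liam | Izmir ; Noa | Izmir ; Bob | Seoul ; Gita | Izmir ; Farid | Porto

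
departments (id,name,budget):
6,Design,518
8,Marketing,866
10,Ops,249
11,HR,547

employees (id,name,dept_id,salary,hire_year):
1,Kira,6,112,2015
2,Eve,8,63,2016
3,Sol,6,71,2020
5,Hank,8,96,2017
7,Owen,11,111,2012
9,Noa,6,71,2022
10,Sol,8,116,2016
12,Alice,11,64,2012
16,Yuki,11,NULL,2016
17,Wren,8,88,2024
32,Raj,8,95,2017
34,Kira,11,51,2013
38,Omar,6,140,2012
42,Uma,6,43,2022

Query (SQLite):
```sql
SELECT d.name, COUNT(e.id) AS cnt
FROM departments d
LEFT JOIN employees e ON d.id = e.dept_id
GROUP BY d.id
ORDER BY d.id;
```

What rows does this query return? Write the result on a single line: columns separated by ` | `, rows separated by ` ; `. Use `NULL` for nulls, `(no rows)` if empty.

LEFT JOIN keeps every departments row; unmatched ones get NULL for employees columns.
Group by departments.id and compute COUNT(e.id). COUNT(col) of an all-NULL group is 0.
  6: ids {1, 3, 9, 38, 42} → COUNT(e.id)=5
  8: ids {2, 5, 10, 17, 32} → COUNT(e.id)=5
  10: ids {—} → COUNT(e.id)=0
  11: ids {7, 12, 16, 34} → COUNT(e.id)=4

Design | 5 ; Marketing | 5 ; Ops | 0 ; HR | 4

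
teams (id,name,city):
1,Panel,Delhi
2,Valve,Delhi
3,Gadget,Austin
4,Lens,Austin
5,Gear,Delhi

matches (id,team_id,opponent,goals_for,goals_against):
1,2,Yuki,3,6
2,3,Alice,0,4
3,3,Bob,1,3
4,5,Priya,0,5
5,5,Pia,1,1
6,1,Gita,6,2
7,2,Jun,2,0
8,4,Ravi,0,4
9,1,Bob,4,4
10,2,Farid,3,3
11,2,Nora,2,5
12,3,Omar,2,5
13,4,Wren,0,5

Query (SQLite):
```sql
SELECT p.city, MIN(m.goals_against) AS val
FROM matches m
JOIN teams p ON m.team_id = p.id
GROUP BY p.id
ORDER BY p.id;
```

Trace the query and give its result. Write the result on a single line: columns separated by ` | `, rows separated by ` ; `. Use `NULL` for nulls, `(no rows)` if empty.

Join each matches row to its teams via team_id.
Group joined rows by teams.id; compute MIN(m.goals_against) per group.
  1: ids {6, 9} → MIN(m.goals_against)=2
  2: ids {1, 7, 10, 11} → MIN(m.goals_against)=0
  3: ids {2, 3, 12} → MIN(m.goals_against)=3
  4: ids {8, 13} → MIN(m.goals_against)=4
  5: ids {4, 5} → MIN(m.goals_against)=1

Delhi | 2 ; Delhi | 0 ; Austin | 3 ; Austin | 4 ; Delhi | 1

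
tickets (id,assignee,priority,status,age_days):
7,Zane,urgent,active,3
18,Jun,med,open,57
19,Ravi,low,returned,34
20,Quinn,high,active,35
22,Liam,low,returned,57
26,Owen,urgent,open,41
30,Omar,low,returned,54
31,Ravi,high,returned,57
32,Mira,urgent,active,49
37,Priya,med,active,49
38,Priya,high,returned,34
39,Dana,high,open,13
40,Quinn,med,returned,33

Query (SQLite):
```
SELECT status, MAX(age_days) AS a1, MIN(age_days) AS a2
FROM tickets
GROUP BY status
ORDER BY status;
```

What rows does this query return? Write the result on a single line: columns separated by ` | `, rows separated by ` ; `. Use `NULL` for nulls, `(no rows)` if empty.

Group tickets by status.
Per group compute: MAX(age_days), MIN(age_days).
  active: ids {7, 20, 32, 37} → MAX(age_days)=49, MIN(age_days)=3
  open: ids {18, 26, 39} → MAX(age_days)=57, MIN(age_days)=13
  returned: ids {19, 22, 30, 31, 38, 40} → MAX(age_days)=57, MIN(age_days)=33

active | 49 | 3 ; open | 57 | 13 ; returned | 57 | 33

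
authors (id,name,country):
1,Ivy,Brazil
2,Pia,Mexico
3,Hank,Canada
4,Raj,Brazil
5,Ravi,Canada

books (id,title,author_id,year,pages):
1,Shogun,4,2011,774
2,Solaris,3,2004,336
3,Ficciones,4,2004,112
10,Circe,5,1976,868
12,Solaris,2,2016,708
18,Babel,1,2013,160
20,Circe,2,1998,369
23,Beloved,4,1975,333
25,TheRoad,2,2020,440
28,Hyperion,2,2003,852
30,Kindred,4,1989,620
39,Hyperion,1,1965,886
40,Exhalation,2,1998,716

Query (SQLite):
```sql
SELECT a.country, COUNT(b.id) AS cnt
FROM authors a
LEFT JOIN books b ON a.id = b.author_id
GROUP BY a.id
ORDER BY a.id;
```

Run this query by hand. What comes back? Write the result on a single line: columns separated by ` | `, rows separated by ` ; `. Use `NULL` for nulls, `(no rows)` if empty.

LEFT JOIN keeps every authors row; unmatched ones get NULL for books columns.
Group by authors.id and compute COUNT(b.id). COUNT(col) of an all-NULL group is 0.
  1: ids {18, 39} → COUNT(b.id)=2
  2: ids {12, 20, 25, 28, 40} → COUNT(b.id)=5
  3: ids {2} → COUNT(b.id)=1
  4: ids {1, 3, 23, 30} → COUNT(b.id)=4
  5: ids {10} → COUNT(b.id)=1

Brazil | 2 ; Mexico | 5 ; Canada | 1 ; Brazil | 4 ; Canada | 1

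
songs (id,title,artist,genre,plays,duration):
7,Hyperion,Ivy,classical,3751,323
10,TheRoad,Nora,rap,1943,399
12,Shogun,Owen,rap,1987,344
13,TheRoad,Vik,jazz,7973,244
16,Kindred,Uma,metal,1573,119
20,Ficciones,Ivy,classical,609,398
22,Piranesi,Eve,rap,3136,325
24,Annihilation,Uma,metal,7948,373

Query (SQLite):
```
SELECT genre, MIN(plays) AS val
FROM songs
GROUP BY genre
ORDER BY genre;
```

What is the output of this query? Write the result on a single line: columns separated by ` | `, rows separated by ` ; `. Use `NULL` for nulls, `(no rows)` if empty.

classical | 609 ; jazz | 7973 ; metal | 1573 ; rap | 1943

Partition songs by genre; compute MIN(plays) within each group.
  classical: ids {7, 20} → MIN(plays)=609
  jazz: ids {13} → MIN(plays)=7973
  metal: ids {16, 24} → MIN(plays)=1573
  rap: ids {10, 12, 22} → MIN(plays)=1943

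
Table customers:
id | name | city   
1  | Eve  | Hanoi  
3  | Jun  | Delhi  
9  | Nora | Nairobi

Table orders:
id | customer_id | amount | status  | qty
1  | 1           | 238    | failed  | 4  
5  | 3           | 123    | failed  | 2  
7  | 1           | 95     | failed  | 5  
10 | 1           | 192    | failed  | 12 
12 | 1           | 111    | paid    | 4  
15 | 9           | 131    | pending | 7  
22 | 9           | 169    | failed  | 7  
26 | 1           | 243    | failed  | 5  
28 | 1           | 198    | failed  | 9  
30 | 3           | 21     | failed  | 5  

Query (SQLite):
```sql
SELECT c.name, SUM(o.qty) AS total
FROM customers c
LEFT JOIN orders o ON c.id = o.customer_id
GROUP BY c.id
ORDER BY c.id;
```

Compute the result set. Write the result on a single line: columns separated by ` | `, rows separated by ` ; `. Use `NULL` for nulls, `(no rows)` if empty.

Eve | 39 ; Jun | 7 ; Nora | 14

LEFT JOIN keeps every customers row; unmatched ones get NULL for orders columns.
Group by customers.id and compute SUM(o.qty). SUM over an all-NULL group is NULL.
  1: ids {1, 7, 10, 12, 26, 28} → SUM(o.qty)=39
  3: ids {5, 30} → SUM(o.qty)=7
  9: ids {15, 22} → SUM(o.qty)=14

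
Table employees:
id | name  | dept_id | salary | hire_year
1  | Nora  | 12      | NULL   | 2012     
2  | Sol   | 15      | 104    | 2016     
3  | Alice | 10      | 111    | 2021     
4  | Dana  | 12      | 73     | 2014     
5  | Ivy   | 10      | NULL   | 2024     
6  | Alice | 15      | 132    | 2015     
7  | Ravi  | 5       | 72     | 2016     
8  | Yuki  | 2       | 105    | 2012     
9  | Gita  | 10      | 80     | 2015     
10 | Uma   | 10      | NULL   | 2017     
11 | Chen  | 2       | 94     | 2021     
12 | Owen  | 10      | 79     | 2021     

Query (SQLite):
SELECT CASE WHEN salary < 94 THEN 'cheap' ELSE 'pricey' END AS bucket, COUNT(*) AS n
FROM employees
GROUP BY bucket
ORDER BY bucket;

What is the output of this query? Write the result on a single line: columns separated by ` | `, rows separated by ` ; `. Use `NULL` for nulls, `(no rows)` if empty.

Bucket rows by salary < 94 → 'cheap' else 'pricey'; count each bucket.
NULL < 94 is unknown, so NULL salary falls into ELSE → 'pricey'.

cheap | 4 ; pricey | 8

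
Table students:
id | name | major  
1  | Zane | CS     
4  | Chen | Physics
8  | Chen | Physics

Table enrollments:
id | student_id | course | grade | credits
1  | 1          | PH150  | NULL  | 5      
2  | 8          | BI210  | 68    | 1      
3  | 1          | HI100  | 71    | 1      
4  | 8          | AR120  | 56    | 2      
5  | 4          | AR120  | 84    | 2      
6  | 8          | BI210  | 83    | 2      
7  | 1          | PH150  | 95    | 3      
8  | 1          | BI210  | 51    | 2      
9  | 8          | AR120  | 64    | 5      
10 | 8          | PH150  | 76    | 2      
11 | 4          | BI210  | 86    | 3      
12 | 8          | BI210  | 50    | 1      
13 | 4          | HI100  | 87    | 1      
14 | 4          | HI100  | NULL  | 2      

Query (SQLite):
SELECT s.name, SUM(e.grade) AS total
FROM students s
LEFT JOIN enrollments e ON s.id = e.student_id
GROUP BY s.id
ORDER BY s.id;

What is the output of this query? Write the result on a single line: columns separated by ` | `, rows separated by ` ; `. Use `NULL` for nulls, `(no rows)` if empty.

Zane | 217 ; Chen | 257 ; Chen | 397

LEFT JOIN keeps every students row; unmatched ones get NULL for enrollments columns.
Group by students.id and compute SUM(e.grade). SUM over an all-NULL group is NULL.
  1: ids {1, 3, 7, 8} → SUM(e.grade)=217
  4: ids {5, 11, 13, 14} → SUM(e.grade)=257
  8: ids {2, 4, 6, 9, 10, 12} → SUM(e.grade)=397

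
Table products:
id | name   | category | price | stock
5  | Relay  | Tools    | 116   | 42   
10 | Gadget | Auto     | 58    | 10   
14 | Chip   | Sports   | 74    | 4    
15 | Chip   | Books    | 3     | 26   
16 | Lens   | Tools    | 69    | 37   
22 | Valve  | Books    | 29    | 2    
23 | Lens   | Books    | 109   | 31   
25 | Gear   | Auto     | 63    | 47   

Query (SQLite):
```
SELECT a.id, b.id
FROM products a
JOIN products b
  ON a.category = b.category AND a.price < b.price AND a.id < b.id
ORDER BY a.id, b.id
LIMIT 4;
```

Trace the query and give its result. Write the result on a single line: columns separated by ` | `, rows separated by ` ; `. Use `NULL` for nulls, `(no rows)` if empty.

10 | 25 ; 15 | 22 ; 15 | 23 ; 22 | 23

Pairs (a,b) with same category, a.price < b.price, a.id < b.id.
category groups: Auto:{10,25} Books:{15,22,23} Sports:{14} Tools:{5,16}
Ordered by (a.id, b.id); first 4.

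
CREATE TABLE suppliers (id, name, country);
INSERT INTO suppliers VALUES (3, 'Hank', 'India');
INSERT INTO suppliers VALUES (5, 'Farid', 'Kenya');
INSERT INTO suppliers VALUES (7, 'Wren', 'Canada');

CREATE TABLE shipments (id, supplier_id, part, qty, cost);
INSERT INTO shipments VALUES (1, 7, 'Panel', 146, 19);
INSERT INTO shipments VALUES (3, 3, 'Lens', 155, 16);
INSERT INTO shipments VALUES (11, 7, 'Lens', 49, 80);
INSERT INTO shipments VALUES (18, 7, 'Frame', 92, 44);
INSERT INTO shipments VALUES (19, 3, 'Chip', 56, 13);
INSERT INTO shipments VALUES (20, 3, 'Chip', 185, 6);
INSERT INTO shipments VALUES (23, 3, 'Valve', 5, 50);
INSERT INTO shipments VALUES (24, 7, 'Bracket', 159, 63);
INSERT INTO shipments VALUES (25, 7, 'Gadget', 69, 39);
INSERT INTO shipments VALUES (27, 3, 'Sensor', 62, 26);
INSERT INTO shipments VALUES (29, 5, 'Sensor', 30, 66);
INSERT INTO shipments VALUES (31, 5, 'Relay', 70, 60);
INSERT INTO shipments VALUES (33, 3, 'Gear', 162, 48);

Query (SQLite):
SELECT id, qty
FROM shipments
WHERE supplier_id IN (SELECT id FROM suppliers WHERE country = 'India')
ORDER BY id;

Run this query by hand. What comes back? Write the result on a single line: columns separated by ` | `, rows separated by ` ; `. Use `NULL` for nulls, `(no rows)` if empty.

Inner query: suppliers.id where country = 'India'.
Outer: keep shipments rows whose supplier_id is in that set.
Inner query → {3}

3 | 155 ; 19 | 56 ; 20 | 185 ; 23 | 5 ; 27 | 62 ; 33 | 162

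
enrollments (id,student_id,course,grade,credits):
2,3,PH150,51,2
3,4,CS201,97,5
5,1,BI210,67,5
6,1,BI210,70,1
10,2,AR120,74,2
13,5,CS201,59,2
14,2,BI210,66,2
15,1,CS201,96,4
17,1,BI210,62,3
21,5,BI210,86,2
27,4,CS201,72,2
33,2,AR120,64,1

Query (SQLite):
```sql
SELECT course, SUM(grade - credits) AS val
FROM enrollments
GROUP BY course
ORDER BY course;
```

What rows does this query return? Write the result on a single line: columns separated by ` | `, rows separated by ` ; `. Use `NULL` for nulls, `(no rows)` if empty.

AR120 | 135 ; BI210 | 338 ; CS201 | 311 ; PH150 | 49

For each row compute grade - credits.
Group by course; take SUM of the expression per group.
  AR120: ids {10, 33} → SUM(grade - credits)=135
  BI210: ids {5, 6, 14, 17, 21} → SUM(grade - credits)=338
  CS201: ids {3, 13, 15, 27} → SUM(grade - credits)=311
  PH150: ids {2} → SUM(grade - credits)=49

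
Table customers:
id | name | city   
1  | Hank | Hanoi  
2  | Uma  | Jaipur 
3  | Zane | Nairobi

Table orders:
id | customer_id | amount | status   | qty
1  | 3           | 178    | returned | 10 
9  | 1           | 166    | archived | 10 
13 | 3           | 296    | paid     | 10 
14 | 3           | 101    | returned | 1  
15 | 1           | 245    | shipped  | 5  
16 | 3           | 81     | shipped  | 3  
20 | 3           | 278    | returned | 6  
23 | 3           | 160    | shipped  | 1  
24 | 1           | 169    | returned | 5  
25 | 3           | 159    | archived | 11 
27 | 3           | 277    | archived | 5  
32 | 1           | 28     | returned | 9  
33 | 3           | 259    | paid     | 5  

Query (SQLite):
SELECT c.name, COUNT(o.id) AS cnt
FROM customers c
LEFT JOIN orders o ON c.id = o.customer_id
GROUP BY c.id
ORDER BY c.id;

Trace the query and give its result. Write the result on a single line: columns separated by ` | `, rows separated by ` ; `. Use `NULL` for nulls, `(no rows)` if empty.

Hank | 4 ; Uma | 0 ; Zane | 9

LEFT JOIN keeps every customers row; unmatched ones get NULL for orders columns.
Group by customers.id and compute COUNT(o.id). COUNT(col) of an all-NULL group is 0.
  1: ids {9, 15, 24, 32} → COUNT(o.id)=4
  2: ids {—} → COUNT(o.id)=0
  3: ids {1, 13, 14, 16, 20, 23, 25, 27, 33} → COUNT(o.id)=9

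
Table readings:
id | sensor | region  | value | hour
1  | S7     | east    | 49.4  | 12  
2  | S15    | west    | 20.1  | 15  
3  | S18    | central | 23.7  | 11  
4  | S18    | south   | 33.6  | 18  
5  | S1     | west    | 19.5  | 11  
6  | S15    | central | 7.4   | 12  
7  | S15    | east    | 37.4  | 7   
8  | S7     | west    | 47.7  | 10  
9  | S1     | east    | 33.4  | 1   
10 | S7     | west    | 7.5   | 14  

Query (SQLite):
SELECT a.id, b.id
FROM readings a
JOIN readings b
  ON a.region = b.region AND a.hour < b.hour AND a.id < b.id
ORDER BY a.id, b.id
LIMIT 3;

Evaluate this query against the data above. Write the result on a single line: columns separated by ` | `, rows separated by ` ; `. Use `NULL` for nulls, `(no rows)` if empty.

3 | 6 ; 5 | 10 ; 8 | 10

Pairs (a,b) with same region, a.hour < b.hour, a.id < b.id.
region groups: central:{3,6} east:{1,7,9} south:{4} west:{2,5,8,10}
Ordered by (a.id, b.id); first 3.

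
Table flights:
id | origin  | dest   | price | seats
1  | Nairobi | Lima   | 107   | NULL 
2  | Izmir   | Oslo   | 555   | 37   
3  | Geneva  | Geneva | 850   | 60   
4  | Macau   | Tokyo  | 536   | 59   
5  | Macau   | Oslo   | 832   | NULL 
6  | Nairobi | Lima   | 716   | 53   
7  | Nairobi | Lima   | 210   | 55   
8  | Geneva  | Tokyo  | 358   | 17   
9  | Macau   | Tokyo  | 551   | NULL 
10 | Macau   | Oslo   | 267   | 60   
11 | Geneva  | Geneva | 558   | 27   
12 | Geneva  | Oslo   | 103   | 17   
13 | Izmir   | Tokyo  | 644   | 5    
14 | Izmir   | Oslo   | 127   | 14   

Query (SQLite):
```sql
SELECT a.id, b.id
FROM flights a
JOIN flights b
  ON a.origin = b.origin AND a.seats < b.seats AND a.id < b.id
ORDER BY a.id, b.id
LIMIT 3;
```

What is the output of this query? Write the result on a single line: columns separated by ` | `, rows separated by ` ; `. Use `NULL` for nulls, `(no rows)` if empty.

Pairs (a,b) with same origin, a.seats < b.seats, a.id < b.id.
origin groups: Geneva:{3,8,11,12} Izmir:{2,13,14} Macau:{4,5,9,10} Nairobi:{1,6,7}
Ordered by (a.id, b.id); first 3.

4 | 10 ; 6 | 7 ; 8 | 11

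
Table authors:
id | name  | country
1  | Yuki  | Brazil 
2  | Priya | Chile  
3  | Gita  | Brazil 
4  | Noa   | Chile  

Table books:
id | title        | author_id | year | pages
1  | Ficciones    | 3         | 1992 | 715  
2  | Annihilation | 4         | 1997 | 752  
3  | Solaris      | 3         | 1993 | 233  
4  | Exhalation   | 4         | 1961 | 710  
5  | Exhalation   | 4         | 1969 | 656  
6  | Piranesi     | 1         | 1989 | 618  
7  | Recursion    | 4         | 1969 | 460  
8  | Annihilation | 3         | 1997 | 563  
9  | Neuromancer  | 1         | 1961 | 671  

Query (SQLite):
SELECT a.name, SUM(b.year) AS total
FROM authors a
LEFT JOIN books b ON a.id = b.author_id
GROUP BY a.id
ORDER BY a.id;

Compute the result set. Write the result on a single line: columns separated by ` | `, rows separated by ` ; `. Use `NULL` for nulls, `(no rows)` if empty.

LEFT JOIN keeps every authors row; unmatched ones get NULL for books columns.
Group by authors.id and compute SUM(b.year). SUM over an all-NULL group is NULL.
  1: ids {6, 9} → SUM(b.year)=3950
  2: ids {—} → SUM(b.year)=NULL
  3: ids {1, 3, 8} → SUM(b.year)=5982
  4: ids {2, 4, 5, 7} → SUM(b.year)=7896

Yuki | 3950 ; Priya | NULL ; Gita | 5982 ; Noa | 7896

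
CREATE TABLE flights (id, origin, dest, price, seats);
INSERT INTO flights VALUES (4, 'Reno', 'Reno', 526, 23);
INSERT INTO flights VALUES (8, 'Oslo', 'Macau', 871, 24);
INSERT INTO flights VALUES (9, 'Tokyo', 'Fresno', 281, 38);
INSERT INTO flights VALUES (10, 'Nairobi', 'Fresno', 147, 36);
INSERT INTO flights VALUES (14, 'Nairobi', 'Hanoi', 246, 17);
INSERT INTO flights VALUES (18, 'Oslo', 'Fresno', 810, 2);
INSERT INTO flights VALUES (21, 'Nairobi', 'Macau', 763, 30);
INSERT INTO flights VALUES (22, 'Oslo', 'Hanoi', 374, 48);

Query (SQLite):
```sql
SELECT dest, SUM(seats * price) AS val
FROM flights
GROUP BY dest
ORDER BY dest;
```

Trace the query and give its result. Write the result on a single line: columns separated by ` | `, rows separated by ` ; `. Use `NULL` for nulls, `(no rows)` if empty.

For each row compute seats * price.
Group by dest; take SUM of the expression per group.
  Fresno: ids {9, 10, 18} → SUM(seats * price)=17590
  Hanoi: ids {14, 22} → SUM(seats * price)=22134
  Macau: ids {8, 21} → SUM(seats * price)=43794
  Reno: ids {4} → SUM(seats * price)=12098

Fresno | 17590 ; Hanoi | 22134 ; Macau | 43794 ; Reno | 12098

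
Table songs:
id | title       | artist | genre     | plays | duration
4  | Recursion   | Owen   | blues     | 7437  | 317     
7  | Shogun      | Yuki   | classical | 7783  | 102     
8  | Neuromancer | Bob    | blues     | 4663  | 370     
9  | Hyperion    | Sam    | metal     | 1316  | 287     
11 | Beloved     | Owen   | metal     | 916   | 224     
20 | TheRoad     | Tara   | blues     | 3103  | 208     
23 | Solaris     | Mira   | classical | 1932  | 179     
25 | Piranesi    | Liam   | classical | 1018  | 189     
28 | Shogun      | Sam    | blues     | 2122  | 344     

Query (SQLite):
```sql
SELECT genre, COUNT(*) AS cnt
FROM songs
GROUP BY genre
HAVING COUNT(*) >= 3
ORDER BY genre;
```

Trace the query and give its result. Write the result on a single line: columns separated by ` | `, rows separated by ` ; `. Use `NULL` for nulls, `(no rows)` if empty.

Partition songs by genre; compute COUNT(*) within each group.
HAVING: keep groups with count ≥ 3.
  blues: ids {4, 8, 20, 28} → COUNT(*)=4
  classical: ids {7, 23, 25} → COUNT(*)=3
  metal: ids {9, 11} → COUNT(*)=2

blues | 4 ; classical | 3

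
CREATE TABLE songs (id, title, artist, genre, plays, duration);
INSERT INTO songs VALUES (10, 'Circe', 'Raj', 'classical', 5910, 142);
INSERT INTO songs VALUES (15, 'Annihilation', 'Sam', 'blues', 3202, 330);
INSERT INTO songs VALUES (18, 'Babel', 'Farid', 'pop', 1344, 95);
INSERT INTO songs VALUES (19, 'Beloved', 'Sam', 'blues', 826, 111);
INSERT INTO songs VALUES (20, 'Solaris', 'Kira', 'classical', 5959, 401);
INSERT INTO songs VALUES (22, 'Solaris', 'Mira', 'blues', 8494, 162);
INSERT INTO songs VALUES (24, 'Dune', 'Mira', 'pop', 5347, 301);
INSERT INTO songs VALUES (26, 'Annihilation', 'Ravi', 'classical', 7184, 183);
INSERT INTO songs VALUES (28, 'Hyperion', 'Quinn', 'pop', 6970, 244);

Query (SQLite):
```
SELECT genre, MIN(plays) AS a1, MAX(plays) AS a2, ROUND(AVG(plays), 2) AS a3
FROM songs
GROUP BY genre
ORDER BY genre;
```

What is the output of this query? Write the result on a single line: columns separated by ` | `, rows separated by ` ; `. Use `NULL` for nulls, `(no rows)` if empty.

blues | 826 | 8494 | 4174 ; classical | 5910 | 7184 | 6351 ; pop | 1344 | 6970 | 4553.67

Group songs by genre.
Per group compute: MIN(plays), MAX(plays), ROUND(AVG(plays), 2).
  blues: ids {15, 19, 22} → MIN(plays)=826, MAX(plays)=8494, ROUND(AVG(plays), 2)=4174
  classical: ids {10, 20, 26} → MIN(plays)=5910, MAX(plays)=7184, ROUND(AVG(plays), 2)=6351
  pop: ids {18, 24, 28} → MIN(plays)=1344, MAX(plays)=6970, ROUND(AVG(plays), 2)=4553.67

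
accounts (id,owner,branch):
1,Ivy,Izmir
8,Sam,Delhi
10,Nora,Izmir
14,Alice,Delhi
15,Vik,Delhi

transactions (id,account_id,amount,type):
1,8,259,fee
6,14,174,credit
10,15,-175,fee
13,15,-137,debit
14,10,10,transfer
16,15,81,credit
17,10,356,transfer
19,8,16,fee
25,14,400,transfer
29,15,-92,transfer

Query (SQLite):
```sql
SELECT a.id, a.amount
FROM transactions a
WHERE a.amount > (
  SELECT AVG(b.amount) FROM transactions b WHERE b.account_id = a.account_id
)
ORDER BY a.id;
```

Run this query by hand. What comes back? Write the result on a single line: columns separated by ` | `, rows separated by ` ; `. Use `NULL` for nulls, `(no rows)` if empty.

1 | 259 ; 16 | 81 ; 17 | 356 ; 25 | 400

For each transactions row a, compute AVG(amount) over rows sharing a.account_id.
Keep row a if a.amount > that per-group AVG.
  account_id=8: AVG(amount) = 137.5
  account_id=10: AVG(amount) = 183.0
  account_id=14: AVG(amount) = 287.0
  account_id=15: AVG(amount) = -80.75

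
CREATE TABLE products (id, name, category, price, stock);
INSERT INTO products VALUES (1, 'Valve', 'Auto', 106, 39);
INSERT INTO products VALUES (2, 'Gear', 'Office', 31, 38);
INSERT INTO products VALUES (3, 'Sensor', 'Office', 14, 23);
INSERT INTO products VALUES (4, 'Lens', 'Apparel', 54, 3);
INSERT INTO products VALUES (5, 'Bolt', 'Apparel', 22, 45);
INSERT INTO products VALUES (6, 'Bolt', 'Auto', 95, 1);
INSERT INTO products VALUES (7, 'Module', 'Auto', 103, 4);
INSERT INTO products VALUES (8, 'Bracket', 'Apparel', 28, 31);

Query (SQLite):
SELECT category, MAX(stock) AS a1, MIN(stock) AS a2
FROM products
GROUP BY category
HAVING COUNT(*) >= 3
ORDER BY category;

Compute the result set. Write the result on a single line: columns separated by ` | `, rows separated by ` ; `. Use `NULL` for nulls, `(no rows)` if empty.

Apparel | 45 | 3 ; Auto | 39 | 1

Group products by category.
Per group compute: MAX(stock), MIN(stock).
HAVING: drop groups with fewer than 3 rows.
  Apparel: ids {4, 5, 8} → MAX(stock)=45, MIN(stock)=3
  Auto: ids {1, 6, 7} → MAX(stock)=39, MIN(stock)=1
  Office: ids {2, 3} → MAX(stock)=38, MIN(stock)=23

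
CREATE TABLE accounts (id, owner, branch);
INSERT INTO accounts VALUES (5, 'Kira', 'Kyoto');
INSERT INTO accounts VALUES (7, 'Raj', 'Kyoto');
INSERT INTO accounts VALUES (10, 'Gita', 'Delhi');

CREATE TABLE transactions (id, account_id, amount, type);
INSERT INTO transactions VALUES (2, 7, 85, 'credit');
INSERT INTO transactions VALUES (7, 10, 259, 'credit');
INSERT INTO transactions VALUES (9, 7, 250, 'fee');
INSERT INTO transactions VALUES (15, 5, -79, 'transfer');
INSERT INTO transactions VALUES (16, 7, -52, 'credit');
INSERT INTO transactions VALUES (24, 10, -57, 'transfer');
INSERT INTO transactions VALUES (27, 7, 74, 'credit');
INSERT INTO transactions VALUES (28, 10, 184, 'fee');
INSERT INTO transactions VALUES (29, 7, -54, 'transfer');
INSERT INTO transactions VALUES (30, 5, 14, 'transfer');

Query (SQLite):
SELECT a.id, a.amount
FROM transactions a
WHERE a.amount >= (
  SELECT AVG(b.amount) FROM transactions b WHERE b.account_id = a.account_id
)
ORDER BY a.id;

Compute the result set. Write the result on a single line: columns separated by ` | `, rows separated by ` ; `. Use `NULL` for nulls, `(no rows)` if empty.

For each transactions row a, compute AVG(amount) over rows sharing a.account_id.
Keep row a if a.amount >= that per-group AVG.
  account_id=5: AVG(amount) = -32.5
  account_id=7: AVG(amount) = 60.6
  account_id=10: AVG(amount) = 128.666667

2 | 85 ; 7 | 259 ; 9 | 250 ; 27 | 74 ; 28 | 184 ; 30 | 14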